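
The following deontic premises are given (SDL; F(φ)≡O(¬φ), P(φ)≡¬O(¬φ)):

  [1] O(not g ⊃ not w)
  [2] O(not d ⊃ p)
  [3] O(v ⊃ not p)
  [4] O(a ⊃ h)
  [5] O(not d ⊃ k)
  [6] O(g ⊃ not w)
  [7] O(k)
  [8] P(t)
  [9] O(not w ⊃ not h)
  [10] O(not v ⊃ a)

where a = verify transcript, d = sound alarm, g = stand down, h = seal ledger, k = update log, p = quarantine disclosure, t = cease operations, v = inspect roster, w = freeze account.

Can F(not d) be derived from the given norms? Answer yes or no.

Premises 1 and 6 cover both cases: O(not g ⊃ not w) and O(g ⊃ not w). Since not g ∨ g is a tautology, O(not w) follows.
Applying K to premise 9 (O(not w ⊃ not h)) and O(not w) yields O(not h).
The contrapositive of premise 4 (O(a ⊃ h)) is O(not h ⊃ not a), and O(not h) is already established, so O(not a).
Premise 10, O(not v ⊃ a), contraposes to O(not a ⊃ v); with O(not a) we get O(v).
From O(v) and premise 3, O(v ⊃ not p), we obtain O(not p).
Premise 2, O(not d ⊃ p), contraposes to O(not p ⊃ d); with O(not p) we get O(d).
Premises 5, 7, 8 do not contribute to this derivation.
So O(d) holds, i.e. F(not d). The claim follows.

Yes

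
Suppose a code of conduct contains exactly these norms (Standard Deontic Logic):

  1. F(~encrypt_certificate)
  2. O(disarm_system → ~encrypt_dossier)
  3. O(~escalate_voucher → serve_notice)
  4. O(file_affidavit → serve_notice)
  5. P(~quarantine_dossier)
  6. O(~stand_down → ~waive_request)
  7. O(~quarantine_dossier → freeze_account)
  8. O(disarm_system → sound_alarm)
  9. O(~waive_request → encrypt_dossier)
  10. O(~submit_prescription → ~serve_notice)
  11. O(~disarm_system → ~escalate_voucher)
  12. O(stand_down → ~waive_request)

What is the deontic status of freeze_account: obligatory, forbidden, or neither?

Premise 7 is O(~quarantine_dossier → freeze_account), but O(~quarantine_dossier) is not derivable from the premises (the permission P(~quarantine_dossier) asserts only ~O(quarantine_dossier), not O(~quarantine_dossier)), so it does not yield O(freeze_account).
No premise or chain of K-axiom applications forces O(freeze_account), and none forces O(~freeze_account). So freeze_account is neither obligatory nor forbidden under these norms.

Neither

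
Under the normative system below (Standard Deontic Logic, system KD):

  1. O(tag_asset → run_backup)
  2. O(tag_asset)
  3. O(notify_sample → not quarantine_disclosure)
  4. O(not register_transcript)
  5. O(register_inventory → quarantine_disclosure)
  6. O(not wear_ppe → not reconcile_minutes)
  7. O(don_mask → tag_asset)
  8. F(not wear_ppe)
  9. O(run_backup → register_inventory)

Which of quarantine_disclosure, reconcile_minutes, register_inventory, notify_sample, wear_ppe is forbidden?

Premise 2 states O(tag_asset) outright.
Premise 1 is O(tag_asset → run_backup); since O(tag_asset), deontic closure gives O(run_backup).
Premise 9 is O(run_backup → register_inventory); since O(run_backup), deontic closure gives O(register_inventory).
With premise 5, O(register_inventory → quarantine_disclosure), the K-axiom yields O(quarantine_disclosure).
Premise 3, O(notify_sample → not quarantine_disclosure), contraposes to O(quarantine_disclosure → not notify_sample); with O(quarantine_disclosure) we get O(not notify_sample).
So O(not notify_sample) holds, i.e. notify_sample is forbidden. None of the other listed options is forbidden under the premises.

notify_sample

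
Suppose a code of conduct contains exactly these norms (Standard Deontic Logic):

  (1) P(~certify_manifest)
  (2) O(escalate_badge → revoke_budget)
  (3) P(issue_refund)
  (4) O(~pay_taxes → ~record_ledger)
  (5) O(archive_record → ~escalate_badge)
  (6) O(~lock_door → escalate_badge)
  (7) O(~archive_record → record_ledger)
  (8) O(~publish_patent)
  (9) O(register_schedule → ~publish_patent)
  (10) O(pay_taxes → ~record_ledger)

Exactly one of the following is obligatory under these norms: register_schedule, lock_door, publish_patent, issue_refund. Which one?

Premises 4 and 10 cover both cases: O(~pay_taxes → ~record_ledger) and O(pay_taxes → ~record_ledger). Since ~pay_taxes ∨ pay_taxes is a tautology, O(~record_ledger) follows.
Premise 7 is O(~archive_record → record_ledger); contrapositively O(~record_ledger → archive_record). Since O(~record_ledger) holds, K gives O(archive_record).
From O(archive_record) and premise 5, O(archive_record → ~escalate_badge), we obtain O(~escalate_badge).
Premise 6, O(~lock_door → escalate_badge), contraposes to O(~escalate_badge → lock_door); with O(~escalate_badge) we get O(lock_door).
So O(lock_door) holds — lock_door is obligatory. None of the other listed options is made obligatory by any chain of premises.

lock_door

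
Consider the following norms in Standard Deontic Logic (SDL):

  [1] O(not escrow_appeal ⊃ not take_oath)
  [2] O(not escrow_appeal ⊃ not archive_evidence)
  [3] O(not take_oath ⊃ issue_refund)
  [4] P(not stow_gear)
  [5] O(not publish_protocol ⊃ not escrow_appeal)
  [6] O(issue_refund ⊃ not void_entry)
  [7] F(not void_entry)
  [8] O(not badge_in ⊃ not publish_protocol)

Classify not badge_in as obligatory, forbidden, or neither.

Forbidden

Premise 7 is F(not void_entry), i.e. O(void_entry).
Premise 6, O(issue_refund ⊃ not void_entry), contraposes to O(void_entry ⊃ not issue_refund); with O(void_entry) we get O(not issue_refund).
Premise 3, O(not take_oath ⊃ issue_refund), contraposes to O(not issue_refund ⊃ take_oath); with O(not issue_refund) we get O(take_oath).
The contrapositive of premise 1 (O(not escrow_appeal ⊃ not take_oath)) is O(take_oath ⊃ escrow_appeal), and O(take_oath) is already established, so O(escrow_appeal).
The contrapositive of premise 5 (O(not publish_protocol ⊃ not escrow_appeal)) is O(escrow_appeal ⊃ publish_protocol), and O(escrow_appeal) is already established, so O(publish_protocol).
Premise 8 is O(not badge_in ⊃ not publish_protocol); contrapositively O(publish_protocol ⊃ badge_in). Since O(publish_protocol) holds, K gives O(badge_in).
Premises 2, 4 do not contribute to this derivation.
Thus O(badge_in), which is F(not badge_in): not badge_in is forbidden.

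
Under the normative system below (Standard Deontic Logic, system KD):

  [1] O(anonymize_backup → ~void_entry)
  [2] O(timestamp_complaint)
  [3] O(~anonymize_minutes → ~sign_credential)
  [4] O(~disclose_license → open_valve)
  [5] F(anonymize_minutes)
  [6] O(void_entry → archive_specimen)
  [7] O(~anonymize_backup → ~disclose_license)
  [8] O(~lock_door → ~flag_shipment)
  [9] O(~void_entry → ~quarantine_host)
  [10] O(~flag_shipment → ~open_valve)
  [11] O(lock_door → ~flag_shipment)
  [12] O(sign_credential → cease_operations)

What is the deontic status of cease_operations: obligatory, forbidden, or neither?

Premise 12 is O(sign_credential → cease_operations), but O(sign_credential) is not derivable from the premises, so it does not yield O(cease_operations).
No premise or chain of K-axiom applications forces O(cease_operations), and none forces O(~cease_operations). So cease_operations is neither obligatory nor forbidden under these norms.

Neither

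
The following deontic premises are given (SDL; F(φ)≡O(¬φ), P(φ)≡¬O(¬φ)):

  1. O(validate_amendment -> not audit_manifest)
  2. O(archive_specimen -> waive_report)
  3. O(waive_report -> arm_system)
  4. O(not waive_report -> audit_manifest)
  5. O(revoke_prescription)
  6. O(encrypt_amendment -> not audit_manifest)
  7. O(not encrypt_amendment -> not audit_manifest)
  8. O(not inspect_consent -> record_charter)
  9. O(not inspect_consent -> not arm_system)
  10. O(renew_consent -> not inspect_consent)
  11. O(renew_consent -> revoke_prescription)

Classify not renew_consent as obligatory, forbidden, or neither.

Obligatory

Premises 7 and 6 are O(not encrypt_amendment -> not audit_manifest) and O(encrypt_amendment -> not audit_manifest); every ideal world satisfies not encrypt_amendment or encrypt_amendment, so in either case not audit_manifest holds — hence O(not audit_manifest).
Premise 4, O(not waive_report -> audit_manifest), contraposes to O(not audit_manifest -> waive_report); with O(not audit_manifest) we get O(waive_report).
From O(waive_report) and premise 3, O(waive_report -> arm_system), we obtain O(arm_system).
Premise 9, O(not inspect_consent -> not arm_system), contraposes to O(arm_system -> inspect_consent); with O(arm_system) we get O(inspect_consent).
The contrapositive of premise 10 (O(renew_consent -> not inspect_consent)) is O(inspect_consent -> not renew_consent), and O(inspect_consent) is already established, so O(not renew_consent).
Premises 1, 2, 5, 8, 11 do not contribute to this derivation.
Hence not renew_consent is obligatory.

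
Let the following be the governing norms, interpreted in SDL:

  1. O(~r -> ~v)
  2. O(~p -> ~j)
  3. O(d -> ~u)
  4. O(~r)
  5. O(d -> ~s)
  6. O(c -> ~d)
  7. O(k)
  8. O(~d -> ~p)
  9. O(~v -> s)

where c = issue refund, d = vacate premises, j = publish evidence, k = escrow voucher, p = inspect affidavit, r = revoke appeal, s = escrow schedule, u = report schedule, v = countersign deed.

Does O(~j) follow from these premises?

Premise 4 states O(~r) outright.
From O(~r) and premise 1, O(~r -> ~v), we obtain O(~v).
Applying K to premise 9 (O(~v -> s)) and O(~v) yields O(s).
Premise 5 is O(d -> ~s); contrapositively O(s -> ~d). Since O(s) holds, K gives O(~d).
Premise 8 is O(~d -> ~p); since O(~d), deontic closure gives O(~p).
Premise 2 is O(~p -> ~j); since O(~p), deontic closure gives O(~j).
Premises 3, 6, 7 do not contribute to this derivation.
So O(~j) follows.

Yes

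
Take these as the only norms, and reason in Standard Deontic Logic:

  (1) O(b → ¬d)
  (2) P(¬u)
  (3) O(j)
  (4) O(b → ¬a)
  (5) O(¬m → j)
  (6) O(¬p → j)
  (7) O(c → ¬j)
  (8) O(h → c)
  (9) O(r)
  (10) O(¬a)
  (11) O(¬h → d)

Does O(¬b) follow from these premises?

Yes

Premise 3 states O(j) outright.
Premise 7 is O(c → ¬j); contrapositively O(j → ¬c). Since O(j) holds, K gives O(¬c).
The contrapositive of premise 8 (O(h → c)) is O(¬c → ¬h), and O(¬c) is already established, so O(¬h).
Premise 11 is O(¬h → d); since O(¬h), deontic closure gives O(d).
Premise 1, O(b → ¬d), contraposes to O(d → ¬b); with O(d) we get O(¬b).
Premises 2, 4, 5, 6, 9, 10 do not contribute to this derivation.
So O(¬b) follows.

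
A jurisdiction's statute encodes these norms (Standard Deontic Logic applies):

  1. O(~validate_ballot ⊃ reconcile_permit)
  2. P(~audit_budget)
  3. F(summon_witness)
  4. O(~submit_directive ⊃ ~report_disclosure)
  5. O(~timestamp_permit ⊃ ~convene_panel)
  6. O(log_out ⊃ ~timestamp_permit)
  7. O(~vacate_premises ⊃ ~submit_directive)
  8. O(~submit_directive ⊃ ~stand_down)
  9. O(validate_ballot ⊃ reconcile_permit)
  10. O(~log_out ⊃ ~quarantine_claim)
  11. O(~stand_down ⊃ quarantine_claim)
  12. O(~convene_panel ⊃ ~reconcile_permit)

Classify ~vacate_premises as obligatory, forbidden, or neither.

Premises 1 and 9 are O(~validate_ballot ⊃ reconcile_permit) and O(validate_ballot ⊃ reconcile_permit); every ideal world satisfies ~validate_ballot or validate_ballot, so in either case reconcile_permit holds — hence O(reconcile_permit).
Premise 12 is O(~convene_panel ⊃ ~reconcile_permit); contrapositively O(reconcile_permit ⊃ convene_panel). Since O(reconcile_permit) holds, K gives O(convene_panel).
The contrapositive of premise 5 (O(~timestamp_permit ⊃ ~convene_panel)) is O(convene_panel ⊃ timestamp_permit), and O(convene_panel) is already established, so O(timestamp_permit).
Premise 6, O(log_out ⊃ ~timestamp_permit), contraposes to O(timestamp_permit ⊃ ~log_out); with O(timestamp_permit) we get O(~log_out).
Applying K to premise 10 (O(~log_out ⊃ ~quarantine_claim)) and O(~log_out) yields O(~quarantine_claim).
Premise 11, O(~stand_down ⊃ quarantine_claim), contraposes to O(~quarantine_claim ⊃ stand_down); with O(~quarantine_claim) we get O(stand_down).
The contrapositive of premise 8 (O(~submit_directive ⊃ ~stand_down)) is O(stand_down ⊃ submit_directive), and O(stand_down) is already established, so O(submit_directive).
The contrapositive of premise 7 (O(~vacate_premises ⊃ ~submit_directive)) is O(submit_directive ⊃ vacate_premises), and O(submit_directive) is already established, so O(vacate_premises).
Premises 2, 3, 4 do not contribute to this derivation.
Thus O(vacate_premises), which is F(~vacate_premises): ~vacate_premises is forbidden.

Forbidden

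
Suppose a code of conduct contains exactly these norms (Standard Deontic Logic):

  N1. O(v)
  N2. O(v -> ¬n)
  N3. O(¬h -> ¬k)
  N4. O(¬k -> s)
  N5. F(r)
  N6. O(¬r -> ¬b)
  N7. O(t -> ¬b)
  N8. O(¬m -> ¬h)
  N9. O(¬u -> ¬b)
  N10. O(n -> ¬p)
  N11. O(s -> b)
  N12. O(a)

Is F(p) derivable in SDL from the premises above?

Premise 10 is O(n -> ¬p), but O(n) is not derivable from the premises, so it does not yield O(¬p).
No other premise forces O(¬p). An ideal world satisfying every premise can still have p true, so F(p) is not derivable.

No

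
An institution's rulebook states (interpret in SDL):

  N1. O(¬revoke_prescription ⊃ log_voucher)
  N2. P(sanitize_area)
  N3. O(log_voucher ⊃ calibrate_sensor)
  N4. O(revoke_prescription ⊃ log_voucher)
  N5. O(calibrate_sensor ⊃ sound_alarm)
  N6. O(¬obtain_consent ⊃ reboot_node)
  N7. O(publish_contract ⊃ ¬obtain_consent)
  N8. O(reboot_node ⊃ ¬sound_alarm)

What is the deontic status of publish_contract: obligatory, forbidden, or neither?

By case analysis on revoke_prescription: premise 4 gives O(revoke_prescription ⊃ log_voucher) and premise 1 gives O(¬revoke_prescription ⊃ log_voucher), so O(log_voucher) either way.
Applying K to premise 3 (O(log_voucher ⊃ calibrate_sensor)) and O(log_voucher) yields O(calibrate_sensor).
With premise 5, O(calibrate_sensor ⊃ sound_alarm), the K-axiom yields O(sound_alarm).
Premise 8 is O(reboot_node ⊃ ¬sound_alarm); contrapositively O(sound_alarm ⊃ ¬reboot_node). Since O(sound_alarm) holds, K gives O(¬reboot_node).
Premise 6, O(¬obtain_consent ⊃ reboot_node), contraposes to O(¬reboot_node ⊃ obtain_consent); with O(¬reboot_node) we get O(obtain_consent).
Premise 7 is O(publish_contract ⊃ ¬obtain_consent); contrapositively O(obtain_consent ⊃ ¬publish_contract). Since O(obtain_consent) holds, K gives O(¬publish_contract).
Premise 2 does not contribute to this derivation.
Thus O(¬publish_contract), which is F(publish_contract): publish_contract is forbidden.

Forbidden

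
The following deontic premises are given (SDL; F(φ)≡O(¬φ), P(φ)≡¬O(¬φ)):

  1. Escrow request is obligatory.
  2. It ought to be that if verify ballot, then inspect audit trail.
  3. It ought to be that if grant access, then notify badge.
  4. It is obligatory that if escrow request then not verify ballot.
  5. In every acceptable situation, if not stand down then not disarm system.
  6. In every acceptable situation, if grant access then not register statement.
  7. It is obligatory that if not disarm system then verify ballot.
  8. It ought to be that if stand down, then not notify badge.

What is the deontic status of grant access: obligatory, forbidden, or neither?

From premise 1 we have O(escrow_request).
Applying K to premise 4 (O(escrow_request → ¬verify_ballot)) and O(escrow_request) yields O(¬verify_ballot).
Premise 7, O(¬disarm_system → verify_ballot), contraposes to O(¬verify_ballot → disarm_system); with O(¬verify_ballot) we get O(disarm_system).
The contrapositive of premise 5 (O(¬stand_down → ¬disarm_system)) is O(disarm_system → stand_down), and O(disarm_system) is already established, so O(stand_down).
From O(stand_down) and premise 8, O(stand_down → ¬notify_badge), we obtain O(¬notify_badge).
Premise 3 is O(grant_access → notify_badge); contrapositively O(¬notify_badge → ¬grant_access). Since O(¬notify_badge) holds, K gives O(¬grant_access).
Premises 2, 6 do not contribute to this derivation.
Thus O(¬grant_access), which is F(grant_access): grant_access is forbidden.

Forbidden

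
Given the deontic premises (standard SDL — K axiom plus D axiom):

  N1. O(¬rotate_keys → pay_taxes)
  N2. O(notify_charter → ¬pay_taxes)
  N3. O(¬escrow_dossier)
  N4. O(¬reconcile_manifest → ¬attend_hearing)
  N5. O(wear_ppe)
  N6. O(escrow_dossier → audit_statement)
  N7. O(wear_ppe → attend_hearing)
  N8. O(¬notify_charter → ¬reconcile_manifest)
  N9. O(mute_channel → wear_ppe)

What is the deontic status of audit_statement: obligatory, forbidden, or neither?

Premise 6 is O(escrow_dossier → audit_statement), but O(escrow_dossier) is not derivable from the premises, so it does not yield O(audit_statement).
No premise or chain of K-axiom applications forces O(audit_statement), and none forces O(¬audit_statement). So audit_statement is neither obligatory nor forbidden under these norms.

Neither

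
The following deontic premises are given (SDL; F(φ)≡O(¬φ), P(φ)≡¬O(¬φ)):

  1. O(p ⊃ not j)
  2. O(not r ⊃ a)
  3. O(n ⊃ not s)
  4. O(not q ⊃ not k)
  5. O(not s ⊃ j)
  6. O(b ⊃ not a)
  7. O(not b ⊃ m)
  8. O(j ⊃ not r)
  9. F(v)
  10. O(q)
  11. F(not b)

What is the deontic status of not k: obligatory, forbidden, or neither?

Premise 4 is O(not q ⊃ not k), but O(not q) is not derivable from the premises, so it does not yield O(not k).
No premise or chain of K-axiom applications forces O(not k), and none forces O(k). So not k is neither obligatory nor forbidden under these norms.

Neither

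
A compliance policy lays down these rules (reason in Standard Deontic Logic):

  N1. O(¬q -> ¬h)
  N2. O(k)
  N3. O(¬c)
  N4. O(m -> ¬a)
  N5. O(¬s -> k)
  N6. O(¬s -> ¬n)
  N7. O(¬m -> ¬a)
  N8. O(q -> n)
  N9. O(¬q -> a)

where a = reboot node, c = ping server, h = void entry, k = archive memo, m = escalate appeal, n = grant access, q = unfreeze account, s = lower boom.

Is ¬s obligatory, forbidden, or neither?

Forbidden

By case analysis on ¬m: premise 7 gives O(¬m -> ¬a) and premise 4 gives O(m -> ¬a), so O(¬a) either way.
The contrapositive of premise 9 (O(¬q -> a)) is O(¬a -> q), and O(¬a) is already established, so O(q).
Applying K to premise 8 (O(q -> n)) and O(q) yields O(n).
Premise 6 is O(¬s -> ¬n); contrapositively O(n -> s). Since O(n) holds, K gives O(s).
Premises 1, 2, 3, 5 do not contribute to this derivation.
Thus O(s), which is F(¬s): ¬s is forbidden.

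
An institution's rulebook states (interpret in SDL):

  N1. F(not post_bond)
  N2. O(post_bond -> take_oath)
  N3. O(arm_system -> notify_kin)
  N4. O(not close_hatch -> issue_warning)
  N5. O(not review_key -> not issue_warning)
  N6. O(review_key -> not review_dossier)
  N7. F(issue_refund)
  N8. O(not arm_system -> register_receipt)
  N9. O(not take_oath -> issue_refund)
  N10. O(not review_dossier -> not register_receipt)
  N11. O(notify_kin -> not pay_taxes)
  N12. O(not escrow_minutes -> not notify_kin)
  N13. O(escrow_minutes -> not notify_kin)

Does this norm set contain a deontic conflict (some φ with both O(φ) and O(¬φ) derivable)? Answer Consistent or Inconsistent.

Consistent

Premise 9 is O(not take_oath -> issue_refund), but O(not take_oath) is not derivable from the premises, so it does not yield O(issue_refund).
So O(issue_refund) is not derivable, and the apparent clash with O(not issue_refund) does not arise.
A world satisfying every obligation exists (e.g. arm_system=false, close_hatch=true, escrow_minutes=false, issue_refund=false, issue_warning=false, notify_kin=false, pay_taxes=false, post_bond=true, register_receipt=true, review_dossier=true, review_key=false, take_oath=true); no atom is both obligatory and forbidden, so the set is consistent.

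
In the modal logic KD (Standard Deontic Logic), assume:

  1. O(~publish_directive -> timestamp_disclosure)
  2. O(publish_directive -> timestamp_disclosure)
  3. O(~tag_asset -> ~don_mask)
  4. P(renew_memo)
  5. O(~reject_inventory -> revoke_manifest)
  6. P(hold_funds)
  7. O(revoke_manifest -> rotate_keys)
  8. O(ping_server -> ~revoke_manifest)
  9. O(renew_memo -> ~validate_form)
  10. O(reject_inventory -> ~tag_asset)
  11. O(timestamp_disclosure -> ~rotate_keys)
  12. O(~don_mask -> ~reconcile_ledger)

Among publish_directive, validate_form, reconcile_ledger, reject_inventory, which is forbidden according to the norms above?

reconcile_ledger

By case analysis on ~publish_directive: premise 1 gives O(~publish_directive -> timestamp_disclosure) and premise 2 gives O(publish_directive -> timestamp_disclosure), so O(timestamp_disclosure) either way.
With premise 11, O(timestamp_disclosure -> ~rotate_keys), the K-axiom yields O(~rotate_keys).
The contrapositive of premise 7 (O(revoke_manifest -> rotate_keys)) is O(~rotate_keys -> ~revoke_manifest), and O(~rotate_keys) is already established, so O(~revoke_manifest).
The contrapositive of premise 5 (O(~reject_inventory -> revoke_manifest)) is O(~revoke_manifest -> reject_inventory), and O(~revoke_manifest) is already established, so O(reject_inventory).
With premise 10, O(reject_inventory -> ~tag_asset), the K-axiom yields O(~tag_asset).
With premise 3, O(~tag_asset -> ~don_mask), the K-axiom yields O(~don_mask).
From O(~don_mask) and premise 12, O(~don_mask -> ~reconcile_ledger), we obtain O(~reconcile_ledger).
So O(~reconcile_ledger) holds, i.e. reconcile_ledger is forbidden. None of the other listed options is forbidden under the premises.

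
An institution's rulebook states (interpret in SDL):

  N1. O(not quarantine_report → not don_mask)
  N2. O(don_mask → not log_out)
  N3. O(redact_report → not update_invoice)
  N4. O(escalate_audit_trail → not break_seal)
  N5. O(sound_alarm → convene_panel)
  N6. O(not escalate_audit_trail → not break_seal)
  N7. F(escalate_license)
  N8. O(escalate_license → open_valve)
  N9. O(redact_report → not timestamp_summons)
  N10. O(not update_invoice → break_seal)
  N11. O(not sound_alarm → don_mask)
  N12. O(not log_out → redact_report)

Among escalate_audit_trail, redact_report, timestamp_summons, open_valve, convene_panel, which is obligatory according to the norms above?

Premises 6 and 4 are O(not escalate_audit_trail → not break_seal) and O(escalate_audit_trail → not break_seal); every ideal world satisfies not escalate_audit_trail or escalate_audit_trail, so in either case not break_seal holds — hence O(not break_seal).
Premise 10 is O(not update_invoice → break_seal); contrapositively O(not break_seal → update_invoice). Since O(not break_seal) holds, K gives O(update_invoice).
The contrapositive of premise 3 (O(redact_report → not update_invoice)) is O(update_invoice → not redact_report), and O(update_invoice) is already established, so O(not redact_report).
Premise 12, O(not log_out → redact_report), contraposes to O(not redact_report → log_out); with O(not redact_report) we get O(log_out).
Premise 2, O(don_mask → not log_out), contraposes to O(log_out → not don_mask); with O(log_out) we get O(not don_mask).
The contrapositive of premise 11 (O(not sound_alarm → don_mask)) is O(not don_mask → sound_alarm), and O(not don_mask) is already established, so O(sound_alarm).
Applying K to premise 5 (O(sound_alarm → convene_panel)) and O(sound_alarm) yields O(convene_panel).
So O(convene_panel) holds — convene_panel is obligatory. None of the other listed options is made obligatory by any chain of premises.

convene_panel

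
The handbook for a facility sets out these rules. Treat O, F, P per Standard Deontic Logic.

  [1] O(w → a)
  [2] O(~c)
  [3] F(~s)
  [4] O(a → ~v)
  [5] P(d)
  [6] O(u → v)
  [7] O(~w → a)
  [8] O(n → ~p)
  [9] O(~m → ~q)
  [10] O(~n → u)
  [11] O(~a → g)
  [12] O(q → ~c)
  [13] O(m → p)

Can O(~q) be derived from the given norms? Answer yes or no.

Yes

Premises 1 and 7 are O(w → a) and O(~w → a); every ideal world satisfies w or ~w, so in either case a holds — hence O(a).
From O(a) and premise 4, O(a → ~v), we obtain O(~v).
Premise 6 is O(u → v); contrapositively O(~v → ~u). Since O(~v) holds, K gives O(~u).
Premise 10, O(~n → u), contraposes to O(~u → n); with O(~u) we get O(n).
Premise 8 is O(n → ~p); since O(n), deontic closure gives O(~p).
The contrapositive of premise 13 (O(m → p)) is O(~p → ~m), and O(~p) is already established, so O(~m).
Applying K to premise 9 (O(~m → ~q)) and O(~m) yields O(~q).
Premises 2, 3, 5, 11, 12 do not contribute to this derivation.
So O(~q) follows.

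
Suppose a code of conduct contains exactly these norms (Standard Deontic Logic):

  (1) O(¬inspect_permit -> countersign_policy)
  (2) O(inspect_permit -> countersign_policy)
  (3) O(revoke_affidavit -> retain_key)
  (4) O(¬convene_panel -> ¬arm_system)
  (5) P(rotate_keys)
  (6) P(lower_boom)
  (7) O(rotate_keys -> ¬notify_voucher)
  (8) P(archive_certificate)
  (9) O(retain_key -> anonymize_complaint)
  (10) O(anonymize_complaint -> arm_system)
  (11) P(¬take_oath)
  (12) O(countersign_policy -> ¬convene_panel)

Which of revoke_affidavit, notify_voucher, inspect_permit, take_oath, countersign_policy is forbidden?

By case analysis on ¬inspect_permit: premise 1 gives O(¬inspect_permit -> countersign_policy) and premise 2 gives O(inspect_permit -> countersign_policy), so O(countersign_policy) either way.
With premise 12, O(countersign_policy -> ¬convene_panel), the K-axiom yields O(¬convene_panel).
From O(¬convene_panel) and premise 4, O(¬convene_panel -> ¬arm_system), we obtain O(¬arm_system).
The contrapositive of premise 10 (O(anonymize_complaint -> arm_system)) is O(¬arm_system -> ¬anonymize_complaint), and O(¬arm_system) is already established, so O(¬anonymize_complaint).
The contrapositive of premise 9 (O(retain_key -> anonymize_complaint)) is O(¬anonymize_complaint -> ¬retain_key), and O(¬anonymize_complaint) is already established, so O(¬retain_key).
Premise 3 is O(revoke_affidavit -> retain_key); contrapositively O(¬retain_key -> ¬revoke_affidavit). Since O(¬retain_key) holds, K gives O(¬revoke_affidavit).
So O(¬revoke_affidavit) holds, i.e. revoke_affidavit is forbidden. None of the other listed options is forbidden under the premises.

revoke_affidavit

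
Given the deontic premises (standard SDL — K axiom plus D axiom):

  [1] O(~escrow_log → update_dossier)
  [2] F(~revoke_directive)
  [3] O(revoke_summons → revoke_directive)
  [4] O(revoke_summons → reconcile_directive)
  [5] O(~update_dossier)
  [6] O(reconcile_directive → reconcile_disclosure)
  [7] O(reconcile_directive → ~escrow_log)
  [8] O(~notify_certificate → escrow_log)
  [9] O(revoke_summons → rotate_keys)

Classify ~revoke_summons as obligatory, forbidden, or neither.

Obligatory

From premise 5 we have O(~update_dossier).
The contrapositive of premise 1 (O(~escrow_log → update_dossier)) is O(~update_dossier → escrow_log), and O(~update_dossier) is already established, so O(escrow_log).
Premise 7 is O(reconcile_directive → ~escrow_log); contrapositively O(escrow_log → ~reconcile_directive). Since O(escrow_log) holds, K gives O(~reconcile_directive).
Premise 4, O(revoke_summons → reconcile_directive), contraposes to O(~reconcile_directive → ~revoke_summons); with O(~reconcile_directive) we get O(~revoke_summons).
Premises 2, 3, 6, 8, 9 do not contribute to this derivation.
Hence ~revoke_summons is obligatory.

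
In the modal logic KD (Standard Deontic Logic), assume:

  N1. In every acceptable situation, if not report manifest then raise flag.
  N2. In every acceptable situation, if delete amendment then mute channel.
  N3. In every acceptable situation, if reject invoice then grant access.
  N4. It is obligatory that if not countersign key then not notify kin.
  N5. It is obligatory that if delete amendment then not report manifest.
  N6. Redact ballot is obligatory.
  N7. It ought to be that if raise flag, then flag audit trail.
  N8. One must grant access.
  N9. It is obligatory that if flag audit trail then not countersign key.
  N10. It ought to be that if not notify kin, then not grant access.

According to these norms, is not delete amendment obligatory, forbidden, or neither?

Premise 8 gives O(grant_access).
Premise 10 is O(¬notify_kin → ¬grant_access); contrapositively O(grant_access → notify_kin). Since O(grant_access) holds, K gives O(notify_kin).
Premise 4, O(¬countersign_key → ¬notify_kin), contraposes to O(notify_kin → countersign_key); with O(notify_kin) we get O(countersign_key).
Premise 9 is O(flag_audit_trail → ¬countersign_key); contrapositively O(countersign_key → ¬flag_audit_trail). Since O(countersign_key) holds, K gives O(¬flag_audit_trail).
The contrapositive of premise 7 (O(raise_flag → flag_audit_trail)) is O(¬flag_audit_trail → ¬raise_flag), and O(¬flag_audit_trail) is already established, so O(¬raise_flag).
Premise 1 is O(¬report_manifest → raise_flag); contrapositively O(¬raise_flag → report_manifest). Since O(¬raise_flag) holds, K gives O(report_manifest).
Premise 5 is O(delete_amendment → ¬report_manifest); contrapositively O(report_manifest → ¬delete_amendment). Since O(report_manifest) holds, K gives O(¬delete_amendment).
Premises 2, 3, 6 do not contribute to this derivation.
Hence ¬delete_amendment is obligatory.

Obligatory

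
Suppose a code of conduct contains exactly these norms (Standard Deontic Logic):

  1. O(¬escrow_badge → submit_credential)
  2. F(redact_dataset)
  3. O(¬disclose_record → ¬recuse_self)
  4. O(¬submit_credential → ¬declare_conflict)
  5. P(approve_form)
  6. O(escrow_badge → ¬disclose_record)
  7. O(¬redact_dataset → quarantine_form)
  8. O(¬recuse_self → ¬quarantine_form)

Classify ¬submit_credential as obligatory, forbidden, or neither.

Forbidden

F(redact_dataset) at premise 2 means O(¬redact_dataset).
With premise 7, O(¬redact_dataset → quarantine_form), the K-axiom yields O(quarantine_form).
Premise 8, O(¬recuse_self → ¬quarantine_form), contraposes to O(quarantine_form → recuse_self); with O(quarantine_form) we get O(recuse_self).
Premise 3 is O(¬disclose_record → ¬recuse_self); contrapositively O(recuse_self → disclose_record). Since O(recuse_self) holds, K gives O(disclose_record).
The contrapositive of premise 6 (O(escrow_badge → ¬disclose_record)) is O(disclose_record → ¬escrow_badge), and O(disclose_record) is already established, so O(¬escrow_badge).
With premise 1, O(¬escrow_badge → submit_credential), the K-axiom yields O(submit_credential).
Premises 4, 5 do not contribute to this derivation.
Thus O(submit_credential), which is F(¬submit_credential): ¬submit_credential is forbidden.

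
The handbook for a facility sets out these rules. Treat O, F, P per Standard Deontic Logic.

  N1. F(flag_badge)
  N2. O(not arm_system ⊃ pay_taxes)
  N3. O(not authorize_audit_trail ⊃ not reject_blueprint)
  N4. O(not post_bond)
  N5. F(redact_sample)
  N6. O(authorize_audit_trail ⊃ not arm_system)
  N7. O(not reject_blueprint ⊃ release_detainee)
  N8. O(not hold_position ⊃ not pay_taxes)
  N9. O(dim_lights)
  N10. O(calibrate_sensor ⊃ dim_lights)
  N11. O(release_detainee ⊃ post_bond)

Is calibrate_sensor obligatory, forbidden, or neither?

Neither

Premise 10 is O(calibrate_sensor ⊃ dim_lights); even if O(dim_lights) held, inferring O(calibrate_sensor) would be affirming the consequent — invalid.
No premise or chain of K-axiom applications forces O(calibrate_sensor), and none forces O(not calibrate_sensor). So calibrate_sensor is neither obligatory nor forbidden under these norms.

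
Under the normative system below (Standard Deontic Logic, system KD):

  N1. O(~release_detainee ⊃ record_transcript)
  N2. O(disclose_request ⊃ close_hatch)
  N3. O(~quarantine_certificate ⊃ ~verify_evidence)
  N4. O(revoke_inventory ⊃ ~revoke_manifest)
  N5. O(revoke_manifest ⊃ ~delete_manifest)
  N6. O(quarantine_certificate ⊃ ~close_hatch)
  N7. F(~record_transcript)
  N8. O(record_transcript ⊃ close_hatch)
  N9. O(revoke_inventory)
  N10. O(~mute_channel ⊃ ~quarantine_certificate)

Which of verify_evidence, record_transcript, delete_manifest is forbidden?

verify_evidence

Premise 7, F(~record_transcript), is equivalent to O(record_transcript).
Premise 8 is O(record_transcript ⊃ close_hatch); since O(record_transcript), deontic closure gives O(close_hatch).
Premise 6, O(quarantine_certificate ⊃ ~close_hatch), contraposes to O(close_hatch ⊃ ~quarantine_certificate); with O(close_hatch) we get O(~quarantine_certificate).
From O(~quarantine_certificate) and premise 3, O(~quarantine_certificate ⊃ ~verify_evidence), we obtain O(~verify_evidence).
So O(~verify_evidence) holds, i.e. verify_evidence is forbidden. None of the other listed options is forbidden under the premises.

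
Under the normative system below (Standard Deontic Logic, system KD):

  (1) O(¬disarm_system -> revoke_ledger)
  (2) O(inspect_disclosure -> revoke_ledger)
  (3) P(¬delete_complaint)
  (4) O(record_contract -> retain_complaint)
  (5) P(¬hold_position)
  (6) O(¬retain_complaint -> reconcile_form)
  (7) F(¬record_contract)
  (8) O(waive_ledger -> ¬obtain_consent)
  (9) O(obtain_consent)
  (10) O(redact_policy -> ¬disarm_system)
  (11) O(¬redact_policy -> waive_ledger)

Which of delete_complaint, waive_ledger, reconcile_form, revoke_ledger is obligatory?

Premise 9 gives O(obtain_consent).
Premise 8, O(waive_ledger -> ¬obtain_consent), contraposes to O(obtain_consent -> ¬waive_ledger); with O(obtain_consent) we get O(¬waive_ledger).
The contrapositive of premise 11 (O(¬redact_policy -> waive_ledger)) is O(¬waive_ledger -> redact_policy), and O(¬waive_ledger) is already established, so O(redact_policy).
Applying K to premise 10 (O(redact_policy -> ¬disarm_system)) and O(redact_policy) yields O(¬disarm_system).
With premise 1, O(¬disarm_system -> revoke_ledger), the K-axiom yields O(revoke_ledger).
So O(revoke_ledger) holds — revoke_ledger is obligatory. None of the other listed options is made obligatory by any chain of premises.

revoke_ledger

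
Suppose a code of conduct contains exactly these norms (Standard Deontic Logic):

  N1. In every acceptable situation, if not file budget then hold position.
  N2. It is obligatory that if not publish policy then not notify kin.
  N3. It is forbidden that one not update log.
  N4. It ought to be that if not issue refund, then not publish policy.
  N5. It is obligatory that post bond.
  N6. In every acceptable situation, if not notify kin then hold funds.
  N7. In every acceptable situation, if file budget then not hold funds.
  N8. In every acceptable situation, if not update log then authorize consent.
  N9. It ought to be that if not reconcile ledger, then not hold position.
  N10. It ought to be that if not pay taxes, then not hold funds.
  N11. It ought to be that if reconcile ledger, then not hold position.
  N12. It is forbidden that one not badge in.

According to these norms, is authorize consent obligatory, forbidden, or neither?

Premise 8 is O(¬update_log → authorize_consent), but O(¬update_log) is not derivable from the premises, so it does not yield O(authorize_consent).
No premise or chain of K-axiom applications forces O(authorize_consent), and none forces O(¬authorize_consent). So authorize_consent is neither obligatory nor forbidden under these norms.

Neither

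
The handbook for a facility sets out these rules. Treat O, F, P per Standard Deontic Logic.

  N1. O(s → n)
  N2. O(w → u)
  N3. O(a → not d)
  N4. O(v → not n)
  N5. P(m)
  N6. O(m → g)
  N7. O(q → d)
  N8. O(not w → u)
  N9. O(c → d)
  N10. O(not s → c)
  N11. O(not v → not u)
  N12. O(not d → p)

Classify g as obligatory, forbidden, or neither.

Premise 6 is O(m → g), but O(m) is not derivable from the premises (the permission P(m) asserts only not O(not m), not O(m)), so it does not yield O(g).
No premise or chain of K-axiom applications forces O(g), and none forces O(not g). So g is neither obligatory nor forbidden under these norms.

Neither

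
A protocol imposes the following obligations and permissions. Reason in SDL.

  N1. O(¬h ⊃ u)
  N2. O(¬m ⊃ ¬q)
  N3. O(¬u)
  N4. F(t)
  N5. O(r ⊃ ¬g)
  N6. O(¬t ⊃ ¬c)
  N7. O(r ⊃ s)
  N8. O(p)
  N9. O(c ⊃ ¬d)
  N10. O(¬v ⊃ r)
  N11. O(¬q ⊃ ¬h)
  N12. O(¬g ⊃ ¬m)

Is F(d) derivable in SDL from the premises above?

No

Premise 9 is O(c ⊃ ¬d), but O(c) is not derivable from the premises, so it does not yield O(¬d).
No other premise forces O(¬d). An ideal world satisfying every premise can still have d true, so F(d) is not derivable.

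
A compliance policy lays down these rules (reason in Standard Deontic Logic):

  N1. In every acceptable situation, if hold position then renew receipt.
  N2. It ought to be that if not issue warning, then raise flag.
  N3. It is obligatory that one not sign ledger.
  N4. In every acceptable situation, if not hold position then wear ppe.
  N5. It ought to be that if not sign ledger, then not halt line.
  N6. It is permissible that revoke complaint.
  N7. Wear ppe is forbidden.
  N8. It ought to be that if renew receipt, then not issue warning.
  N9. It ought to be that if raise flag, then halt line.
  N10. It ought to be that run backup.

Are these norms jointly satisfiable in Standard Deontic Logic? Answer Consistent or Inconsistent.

Premise 3 states O(¬sign_ledger) outright.
From O(¬sign_ledger) and premise 5, O(¬sign_ledger → ¬halt_line), we obtain O(¬halt_line).
Premise 9, O(raise_flag → halt_line), contraposes to O(¬halt_line → ¬raise_flag); with O(¬halt_line) we get O(¬raise_flag).
Premise 2, O(¬issue_warning → raise_flag), contraposes to O(¬raise_flag → issue_warning); with O(¬raise_flag) we get O(issue_warning).
Premise 8 is O(renew_receipt → ¬issue_warning); contrapositively O(issue_warning → ¬renew_receipt). Since O(issue_warning) holds, K gives O(¬renew_receipt).
The contrapositive of premise 1 (O(hold_position → renew_receipt)) is O(¬renew_receipt → ¬hold_position), and O(¬renew_receipt) is already established, so O(¬hold_position).
Applying K to premise 4 (O(¬hold_position → wear_ppe)) and O(¬hold_position) yields O(wear_ppe).
Yet premise 7 is F(wear_ppe), i.e. O(¬wear_ppe).
We now have both O(wear_ppe) and O(¬wear_ppe) — wear_ppe is simultaneously obligatory and forbidden, violating the D-axiom.

Inconsistent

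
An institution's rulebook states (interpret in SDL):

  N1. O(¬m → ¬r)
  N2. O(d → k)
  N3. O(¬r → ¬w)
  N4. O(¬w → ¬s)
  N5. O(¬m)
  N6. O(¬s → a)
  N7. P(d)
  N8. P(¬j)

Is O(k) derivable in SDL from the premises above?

No

Premise 2 is O(d → k), but O(d) is not derivable from the premises (the permission P(d) asserts only ¬O(¬d), not O(d)), so it does not yield O(k).
No other premise forces O(k). An ideal world satisfying every premise can still have k false, so O(k) is not derivable.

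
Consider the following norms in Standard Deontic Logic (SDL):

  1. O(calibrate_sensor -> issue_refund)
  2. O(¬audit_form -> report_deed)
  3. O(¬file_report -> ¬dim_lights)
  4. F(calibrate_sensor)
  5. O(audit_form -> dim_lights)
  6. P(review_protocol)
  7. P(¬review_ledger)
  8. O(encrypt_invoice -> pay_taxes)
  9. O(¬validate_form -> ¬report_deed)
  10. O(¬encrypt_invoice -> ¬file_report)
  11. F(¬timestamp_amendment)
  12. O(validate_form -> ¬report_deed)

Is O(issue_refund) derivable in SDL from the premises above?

Premise 1 is O(calibrate_sensor -> issue_refund), but O(calibrate_sensor) is not derivable from the premises, so it does not yield O(issue_refund).
No other premise forces O(issue_refund). An ideal world satisfying every premise can still have issue_refund false, so O(issue_refund) is not derivable.

No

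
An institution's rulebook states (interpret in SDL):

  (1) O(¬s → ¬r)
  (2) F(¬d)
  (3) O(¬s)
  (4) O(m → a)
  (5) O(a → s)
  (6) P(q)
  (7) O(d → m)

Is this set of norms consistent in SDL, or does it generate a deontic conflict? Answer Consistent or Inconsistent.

F(¬d) at premise 2 means O(d).
From O(d) and premise 7, O(d → m), we obtain O(m).
From O(m) and premise 4, O(m → a), we obtain O(a).
From O(a) and premise 5, O(a → s), we obtain O(s).
Yet premise 3 states O(¬s).
We now have both O(s) and O(¬s) — s is simultaneously obligatory and forbidden, violating the D-axiom.

Inconsistent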